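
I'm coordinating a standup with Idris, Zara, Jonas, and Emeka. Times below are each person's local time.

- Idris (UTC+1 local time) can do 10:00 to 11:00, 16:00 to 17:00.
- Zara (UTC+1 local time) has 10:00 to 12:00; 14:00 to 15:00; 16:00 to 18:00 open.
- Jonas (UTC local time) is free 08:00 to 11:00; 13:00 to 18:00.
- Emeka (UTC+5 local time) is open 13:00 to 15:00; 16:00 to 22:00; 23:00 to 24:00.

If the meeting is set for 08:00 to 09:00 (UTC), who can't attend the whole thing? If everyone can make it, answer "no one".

Idris in UTC: 09:00-10:00, 15:00-16:00 (subtract 1h to convert from UTC+1).
Zara in UTC: 09:00-11:00, 13:00-14:00, 15:00-17:00 (subtract 1h to convert from UTC+1).
Jonas in UTC: 08:00-11:00, 13:00-18:00.
Emeka in UTC: 08:00-10:00, 11:00-17:00, 18:00-19:00 (subtract 5h to convert from UTC+5).
Idris: not fully free for 08:00-09:00. Zara: not fully free for 08:00-09:00. Jonas: free for 08:00-09:00. Emeka: free for 08:00-09:00.

Idris, Zara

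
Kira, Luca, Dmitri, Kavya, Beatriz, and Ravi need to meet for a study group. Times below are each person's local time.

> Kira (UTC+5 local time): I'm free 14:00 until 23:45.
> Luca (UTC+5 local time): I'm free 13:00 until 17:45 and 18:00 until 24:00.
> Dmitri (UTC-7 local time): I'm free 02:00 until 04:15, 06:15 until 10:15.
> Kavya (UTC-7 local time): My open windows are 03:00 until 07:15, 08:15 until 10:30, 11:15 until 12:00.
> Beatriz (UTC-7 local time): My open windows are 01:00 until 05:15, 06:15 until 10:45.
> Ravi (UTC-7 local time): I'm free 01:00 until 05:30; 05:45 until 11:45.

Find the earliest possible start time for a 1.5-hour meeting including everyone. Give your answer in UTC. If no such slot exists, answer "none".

Kira in UTC: 09:00-18:45 (subtract 5h to convert from UTC+5).
Luca in UTC: 08:00-12:45, 13:00-19:00 (subtract 5h to convert from UTC+5).
Dmitri in UTC: 09:00-11:15, 13:15-17:15 (add 7h to convert from UTC-7).
Kavya in UTC: 10:00-14:15, 15:15-17:30, 18:15-19:00 (add 7h to convert from UTC-7).
Beatriz in UTC: 08:00-12:15, 13:15-17:45 (add 7h to convert from UTC-7).
Ravi in UTC: 08:00-12:30, 12:45-18:45 (add 7h to convert from UTC-7).
Kira ∩ Luca: 09:00-12:45, 13:00-18:45.
Kira ∩ Luca ∩ Dmitri: 09:00-11:15, 13:15-17:15.
Kira ∩ Luca ∩ Dmitri ∩ Kavya: 10:00-11:15, 13:15-14:15, 15:15-17:15.
Kira ∩ Luca ∩ Dmitri ∩ Kavya ∩ Beatriz: 10:00-11:15, 13:15-14:15, 15:15-17:15.
Kira ∩ Luca ∩ Dmitri ∩ Kavya ∩ Beatriz ∩ Ravi: 10:00-11:15, 13:15-14:15, 15:15-17:15.
The first common window of at least 90 minutes is 15:15-17:15, so the earliest start is 15:15.

15:15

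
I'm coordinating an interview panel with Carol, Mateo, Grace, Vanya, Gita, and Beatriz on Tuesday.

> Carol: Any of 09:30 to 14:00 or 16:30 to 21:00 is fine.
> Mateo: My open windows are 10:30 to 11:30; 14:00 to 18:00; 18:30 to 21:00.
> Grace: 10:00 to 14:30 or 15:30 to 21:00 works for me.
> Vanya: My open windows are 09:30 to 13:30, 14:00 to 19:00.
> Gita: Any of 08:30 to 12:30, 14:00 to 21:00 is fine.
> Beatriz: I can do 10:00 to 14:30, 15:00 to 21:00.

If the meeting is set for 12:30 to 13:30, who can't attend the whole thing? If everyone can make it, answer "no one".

Carol: free for 12:30-13:30. Mateo: not fully free for 12:30-13:30. Grace: free for 12:30-13:30. Vanya: free for 12:30-13:30. Gita: not fully free for 12:30-13:30. Beatriz: free for 12:30-13:30.

Gita, Mateo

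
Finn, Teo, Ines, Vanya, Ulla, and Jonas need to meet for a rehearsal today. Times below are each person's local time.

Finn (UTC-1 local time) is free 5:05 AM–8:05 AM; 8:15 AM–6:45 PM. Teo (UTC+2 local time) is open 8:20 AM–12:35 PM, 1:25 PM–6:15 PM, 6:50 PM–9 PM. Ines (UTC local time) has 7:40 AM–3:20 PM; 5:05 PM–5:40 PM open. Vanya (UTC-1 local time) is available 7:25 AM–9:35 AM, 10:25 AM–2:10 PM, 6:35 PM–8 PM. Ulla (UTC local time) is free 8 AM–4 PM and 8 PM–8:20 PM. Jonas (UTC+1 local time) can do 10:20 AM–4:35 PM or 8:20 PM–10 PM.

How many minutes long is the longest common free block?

Finn in UTC: 06:05-09:05, 09:15-19:45 (add 1h to convert from UTC-1).
Teo in UTC: 06:20-10:35, 11:25-16:15, 16:50-19:00 (subtract 2h to convert from UTC+2).
Ines in UTC: 07:40-15:20, 17:05-17:40.
Vanya in UTC: 08:25-10:35, 11:25-15:10, 19:35-21:00 (add 1h to convert from UTC-1).
Ulla in UTC: 08:00-16:00, 20:00-20:20.
Jonas in UTC: 09:20-15:35, 19:20-21:00 (subtract 1h to convert from UTC+1).
Finn ∩ Teo: 06:20-09:05, 09:15-10:35, 11:25-16:15, 16:50-19:00.
Finn ∩ Teo ∩ Ines: 07:40-09:05, 09:15-10:35, 11:25-15:20, 17:05-17:40.
Finn ∩ Teo ∩ Ines ∩ Vanya: 08:25-09:05, 09:15-10:35, 11:25-15:10.
Finn ∩ Teo ∩ Ines ∩ Vanya ∩ Ulla: 08:25-09:05, 09:15-10:35, 11:25-15:10.
Finn ∩ Teo ∩ Ines ∩ Vanya ∩ Ulla ∩ Jonas: 09:20-10:35, 11:25-15:10.
Those are the intersection windows.
The longest is 11:25-15:10 at 225 minutes.

225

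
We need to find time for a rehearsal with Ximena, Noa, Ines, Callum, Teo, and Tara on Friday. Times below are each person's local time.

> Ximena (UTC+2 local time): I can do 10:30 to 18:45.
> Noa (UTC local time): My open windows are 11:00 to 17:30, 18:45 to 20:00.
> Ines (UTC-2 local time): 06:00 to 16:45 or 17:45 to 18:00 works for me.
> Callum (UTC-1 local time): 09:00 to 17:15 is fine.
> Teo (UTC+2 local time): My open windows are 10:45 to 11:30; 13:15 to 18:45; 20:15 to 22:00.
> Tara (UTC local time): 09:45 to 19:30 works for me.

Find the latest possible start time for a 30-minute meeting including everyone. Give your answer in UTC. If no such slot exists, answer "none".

16:15

Ximena in UTC: 08:30-16:45 (subtract 2h to convert from UTC+2).
Noa in UTC: 11:00-17:30, 18:45-20:00.
Ines in UTC: 08:00-18:45, 19:45-20:00 (add 2h to convert from UTC-2).
Callum in UTC: 10:00-18:15 (add 1h to convert from UTC-1).
Teo in UTC: 08:45-09:30, 11:15-16:45, 18:15-20:00 (subtract 2h to convert from UTC+2).
Tara in UTC: 09:45-19:30.
Ximena ∩ Noa: 11:00-16:45.
Ximena ∩ Noa ∩ Ines: 11:00-16:45.
Ximena ∩ Noa ∩ Ines ∩ Callum: 11:00-16:45.
Ximena ∩ Noa ∩ Ines ∩ Callum ∩ Teo: 11:15-16:45.
Ximena ∩ Noa ∩ Ines ∩ Callum ∩ Teo ∩ Tara: 11:15-16:45.
The last common window of at least 30 minutes is 11:15-16:45; a 30-minute meeting can start as late as 16:15 and still end by 16:45.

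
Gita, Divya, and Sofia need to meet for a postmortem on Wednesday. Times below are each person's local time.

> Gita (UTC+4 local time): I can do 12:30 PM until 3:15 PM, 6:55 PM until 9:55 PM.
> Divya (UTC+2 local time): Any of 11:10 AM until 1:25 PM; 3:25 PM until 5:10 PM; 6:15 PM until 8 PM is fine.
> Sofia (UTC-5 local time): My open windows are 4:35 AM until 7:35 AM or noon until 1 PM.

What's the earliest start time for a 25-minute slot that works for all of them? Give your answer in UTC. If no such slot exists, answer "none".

09:35

Gita in UTC: 08:30-11:15, 14:55-17:55 (subtract 4h to convert from UTC+4).
Divya in UTC: 09:10-11:25, 13:25-15:10, 16:15-18:00 (subtract 2h to convert from UTC+2).
Sofia in UTC: 09:35-12:35, 17:00-18:00 (add 5h to convert from UTC-5).
Gita ∩ Divya: 09:10-11:15, 14:55-15:10, 16:15-17:55.
Gita ∩ Divya ∩ Sofia: 09:35-11:15, 17:00-17:55.
The first common window of at least 25 minutes is 09:35-11:15, so the earliest start is 09:35.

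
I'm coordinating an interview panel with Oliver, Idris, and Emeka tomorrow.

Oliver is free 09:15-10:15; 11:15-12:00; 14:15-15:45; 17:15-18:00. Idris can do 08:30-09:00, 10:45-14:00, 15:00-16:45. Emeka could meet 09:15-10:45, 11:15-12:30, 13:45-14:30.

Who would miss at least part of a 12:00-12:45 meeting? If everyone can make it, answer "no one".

Oliver: not fully free for 12:00-12:45. Idris: free for 12:00-12:45. Emeka: not fully free for 12:00-12:45.

Emeka, Oliver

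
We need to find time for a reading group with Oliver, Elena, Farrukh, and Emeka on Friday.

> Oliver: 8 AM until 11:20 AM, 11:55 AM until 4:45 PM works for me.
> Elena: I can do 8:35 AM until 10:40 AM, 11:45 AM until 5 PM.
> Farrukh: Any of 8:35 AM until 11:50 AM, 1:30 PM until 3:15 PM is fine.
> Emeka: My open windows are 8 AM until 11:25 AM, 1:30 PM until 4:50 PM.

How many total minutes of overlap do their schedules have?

230

Oliver ∩ Elena: 08:35-10:40, 11:55-16:45.
Oliver ∩ Elena ∩ Farrukh: 08:35-10:40, 13:30-15:15.
Oliver ∩ Elena ∩ Farrukh ∩ Emeka: 08:35-10:40, 13:30-15:15.
Summing the common windows: 125 + 105 = 230 minutes.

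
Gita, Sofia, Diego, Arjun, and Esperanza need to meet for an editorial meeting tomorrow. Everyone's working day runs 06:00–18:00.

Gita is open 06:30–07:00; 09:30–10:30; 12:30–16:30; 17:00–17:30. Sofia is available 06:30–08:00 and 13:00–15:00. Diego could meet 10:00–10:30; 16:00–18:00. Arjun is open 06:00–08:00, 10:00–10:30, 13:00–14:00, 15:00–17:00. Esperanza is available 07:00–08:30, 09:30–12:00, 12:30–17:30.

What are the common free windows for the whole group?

Gita ∩ Sofia: 06:30-07:00, 13:00-15:00.
Gita ∩ Sofia ∩ Diego: ∅.
Gita ∩ Sofia ∩ Diego ∩ Arjun: ∅.
Gita ∩ Sofia ∩ Diego ∩ Arjun ∩ Esperanza: ∅.
There is no time when everyone is free.

none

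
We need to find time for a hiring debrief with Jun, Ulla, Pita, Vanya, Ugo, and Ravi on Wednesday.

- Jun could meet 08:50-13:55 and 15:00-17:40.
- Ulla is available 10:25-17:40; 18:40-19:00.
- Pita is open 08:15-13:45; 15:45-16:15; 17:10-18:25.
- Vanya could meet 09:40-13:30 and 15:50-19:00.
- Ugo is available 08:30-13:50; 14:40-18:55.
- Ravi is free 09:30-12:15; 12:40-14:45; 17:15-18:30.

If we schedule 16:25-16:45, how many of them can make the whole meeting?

Jun, Ulla, Vanya, and Ugo can make the full 16:25-16:45 slot — that's 4.

4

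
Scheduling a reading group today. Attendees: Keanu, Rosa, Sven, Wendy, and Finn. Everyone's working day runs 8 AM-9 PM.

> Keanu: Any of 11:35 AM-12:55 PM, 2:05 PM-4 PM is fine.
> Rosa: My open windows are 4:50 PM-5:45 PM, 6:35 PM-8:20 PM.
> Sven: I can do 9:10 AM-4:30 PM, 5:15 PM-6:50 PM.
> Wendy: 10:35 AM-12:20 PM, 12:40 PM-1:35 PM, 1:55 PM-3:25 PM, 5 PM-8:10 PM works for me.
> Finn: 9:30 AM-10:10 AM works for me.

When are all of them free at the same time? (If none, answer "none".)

none

Keanu ∩ Rosa: ∅.
Keanu ∩ Rosa ∩ Sven: ∅.
Keanu ∩ Rosa ∩ Sven ∩ Wendy: ∅.
Keanu ∩ Rosa ∩ Sven ∩ Wendy ∩ Finn: ∅.
There is no time when everyone is free.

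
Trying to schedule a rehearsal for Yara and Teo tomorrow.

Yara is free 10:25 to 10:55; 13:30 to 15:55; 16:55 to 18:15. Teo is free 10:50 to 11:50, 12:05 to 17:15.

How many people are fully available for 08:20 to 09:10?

0

nobody can make the full 08:20-09:10 slot — that's 0.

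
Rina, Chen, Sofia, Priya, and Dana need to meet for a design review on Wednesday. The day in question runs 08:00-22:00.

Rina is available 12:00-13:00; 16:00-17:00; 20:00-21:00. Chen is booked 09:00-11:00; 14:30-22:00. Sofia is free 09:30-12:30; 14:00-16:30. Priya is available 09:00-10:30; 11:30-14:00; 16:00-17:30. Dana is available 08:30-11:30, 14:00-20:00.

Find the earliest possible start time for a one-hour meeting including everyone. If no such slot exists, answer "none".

none

Rina free: 12:00-13:00, 16:00-17:00, 20:00-21:00.
Chen free: 08:00-09:00, 11:00-14:30 (invert busy blocks within the working day).
Sofia free: 09:30-12:30, 14:00-16:30.
Priya free: 09:00-10:30, 11:30-14:00, 16:00-17:30.
Dana free: 08:30-11:30, 14:00-20:00.
Rina ∩ Chen: 12:00-13:00.
Rina ∩ Chen ∩ Sofia: 12:00-12:30.
Rina ∩ Chen ∩ Sofia ∩ Priya: 12:00-12:30.
Rina ∩ Chen ∩ Sofia ∩ Priya ∩ Dana: ∅.
There is no time when everyone is free.
No common window is at least 60 minutes long.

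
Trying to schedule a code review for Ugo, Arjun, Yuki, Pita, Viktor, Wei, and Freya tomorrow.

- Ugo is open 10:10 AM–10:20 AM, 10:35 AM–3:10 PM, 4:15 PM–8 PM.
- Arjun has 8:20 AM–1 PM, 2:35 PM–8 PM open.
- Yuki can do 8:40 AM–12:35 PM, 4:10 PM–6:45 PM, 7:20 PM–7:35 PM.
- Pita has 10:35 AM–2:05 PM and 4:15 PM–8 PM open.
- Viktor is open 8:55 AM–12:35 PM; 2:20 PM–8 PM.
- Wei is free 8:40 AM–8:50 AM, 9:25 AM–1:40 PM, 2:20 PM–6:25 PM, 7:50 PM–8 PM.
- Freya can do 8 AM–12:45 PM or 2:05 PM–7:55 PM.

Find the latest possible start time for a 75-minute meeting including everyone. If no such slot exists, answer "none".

17:10

Ugo ∩ Arjun: 10:10-10:20, 10:35-13:00, 14:35-15:10, 16:15-20:00.
Ugo ∩ Arjun ∩ Yuki: 10:10-10:20, 10:35-12:35, 16:15-18:45, 19:20-19:35.
Ugo ∩ Arjun ∩ Yuki ∩ Pita: 10:35-12:35, 16:15-18:45, 19:20-19:35.
Ugo ∩ Arjun ∩ Yuki ∩ Pita ∩ Viktor: 10:35-12:35, 16:15-18:45, 19:20-19:35.
Ugo ∩ Arjun ∩ Yuki ∩ Pita ∩ Viktor ∩ Wei: 10:35-12:35, 16:15-18:25.
Ugo ∩ Arjun ∩ Yuki ∩ Pita ∩ Viktor ∩ Wei ∩ Freya: 10:35-12:35, 16:15-18:25.
So the common availability across everyone is 10:35-12:35, 16:15-18:25.
The last common window of at least 75 minutes is 16:15-18:25; a 75-minute meeting can start as late as 17:10 and still end by 18:25.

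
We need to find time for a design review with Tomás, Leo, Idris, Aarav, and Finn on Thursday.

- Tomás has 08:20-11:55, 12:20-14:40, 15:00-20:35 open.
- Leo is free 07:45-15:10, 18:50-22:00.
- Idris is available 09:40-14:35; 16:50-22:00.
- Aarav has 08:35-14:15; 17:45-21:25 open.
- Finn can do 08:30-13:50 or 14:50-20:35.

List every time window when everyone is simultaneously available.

Tomás ∩ Leo: 08:20-11:55, 12:20-14:40, 15:00-15:10, 18:50-20:35.
Tomás ∩ Leo ∩ Idris: 09:40-11:55, 12:20-14:35, 18:50-20:35.
Tomás ∩ Leo ∩ Idris ∩ Aarav: 09:40-11:55, 12:20-14:15, 18:50-20:35.
Tomás ∩ Leo ∩ Idris ∩ Aarav ∩ Finn: 09:40-11:55, 12:20-13:50, 18:50-20:35.

09:40-11:55, 12:20-13:50, 18:50-20:35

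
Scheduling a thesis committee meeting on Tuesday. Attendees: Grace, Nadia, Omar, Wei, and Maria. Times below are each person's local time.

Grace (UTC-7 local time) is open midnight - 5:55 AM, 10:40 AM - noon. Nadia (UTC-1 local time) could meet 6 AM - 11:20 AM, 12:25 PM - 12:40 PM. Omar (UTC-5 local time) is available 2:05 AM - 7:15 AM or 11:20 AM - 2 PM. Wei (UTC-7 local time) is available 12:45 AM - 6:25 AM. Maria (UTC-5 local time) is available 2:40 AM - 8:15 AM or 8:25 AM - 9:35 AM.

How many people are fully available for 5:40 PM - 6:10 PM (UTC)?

Grace in UTC: 07:00-12:55, 17:40-19:00 (add 7h to convert from UTC-7).
Nadia in UTC: 07:00-12:20, 13:25-13:40 (add 1h to convert from UTC-1).
Omar in UTC: 07:05-12:15, 16:20-19:00 (add 5h to convert from UTC-5).
Wei in UTC: 07:45-13:25 (add 7h to convert from UTC-7).
Maria in UTC: 07:40-13:15, 13:25-14:35 (add 5h to convert from UTC-5).
Grace and Omar can make the full 17:40-18:10 slot — that's 2.

2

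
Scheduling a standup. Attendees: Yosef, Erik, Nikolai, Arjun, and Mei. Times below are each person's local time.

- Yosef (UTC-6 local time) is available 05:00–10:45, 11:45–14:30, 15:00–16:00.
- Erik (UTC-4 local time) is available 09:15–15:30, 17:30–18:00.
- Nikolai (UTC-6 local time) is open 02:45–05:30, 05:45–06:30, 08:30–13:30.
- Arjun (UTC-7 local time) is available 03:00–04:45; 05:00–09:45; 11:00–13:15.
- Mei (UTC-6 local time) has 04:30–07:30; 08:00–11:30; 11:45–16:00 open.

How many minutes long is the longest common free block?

135

Yosef in UTC: 11:00-16:45, 17:45-20:30, 21:00-22:00 (add 6h to convert from UTC-6).
Erik in UTC: 13:15-19:30, 21:30-22:00 (add 4h to convert from UTC-4).
Nikolai in UTC: 08:45-11:30, 11:45-12:30, 14:30-19:30 (add 6h to convert from UTC-6).
Arjun in UTC: 10:00-11:45, 12:00-16:45, 18:00-20:15 (add 7h to convert from UTC-7).
Mei in UTC: 10:30-13:30, 14:00-17:30, 17:45-22:00 (add 6h to convert from UTC-6).
Yosef ∩ Erik: 13:15-16:45, 17:45-19:30, 21:30-22:00.
Yosef ∩ Erik ∩ Nikolai: 14:30-16:45, 17:45-19:30.
Yosef ∩ Erik ∩ Nikolai ∩ Arjun: 14:30-16:45, 18:00-19:30.
Yosef ∩ Erik ∩ Nikolai ∩ Arjun ∩ Mei: 14:30-16:45, 18:00-19:30.
Those are the intersection windows.
The longest is 14:30-16:45 at 135 minutes.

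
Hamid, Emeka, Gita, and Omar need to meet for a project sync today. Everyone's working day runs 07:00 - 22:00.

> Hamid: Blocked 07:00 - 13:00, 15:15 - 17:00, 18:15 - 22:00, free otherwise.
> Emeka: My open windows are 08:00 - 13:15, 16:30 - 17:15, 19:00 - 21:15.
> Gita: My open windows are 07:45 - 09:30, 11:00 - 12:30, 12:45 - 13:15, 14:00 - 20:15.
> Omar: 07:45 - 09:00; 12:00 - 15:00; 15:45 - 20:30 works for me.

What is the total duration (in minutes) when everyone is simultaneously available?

30

Hamid free: 13:00-15:15, 17:00-18:15 (invert busy blocks within the working day).
Emeka free: 08:00-13:15, 16:30-17:15, 19:00-21:15.
Gita free: 07:45-09:30, 11:00-12:30, 12:45-13:15, 14:00-20:15.
Omar free: 07:45-09:00, 12:00-15:00, 15:45-20:30.
Hamid ∩ Emeka: 13:00-13:15, 17:00-17:15.
Hamid ∩ Emeka ∩ Gita: 13:00-13:15, 17:00-17:15.
Hamid ∩ Emeka ∩ Gita ∩ Omar: 13:00-13:15, 17:00-17:15.
Those are the intersection windows.
Summing the common windows: 15 + 15 = 30 minutes.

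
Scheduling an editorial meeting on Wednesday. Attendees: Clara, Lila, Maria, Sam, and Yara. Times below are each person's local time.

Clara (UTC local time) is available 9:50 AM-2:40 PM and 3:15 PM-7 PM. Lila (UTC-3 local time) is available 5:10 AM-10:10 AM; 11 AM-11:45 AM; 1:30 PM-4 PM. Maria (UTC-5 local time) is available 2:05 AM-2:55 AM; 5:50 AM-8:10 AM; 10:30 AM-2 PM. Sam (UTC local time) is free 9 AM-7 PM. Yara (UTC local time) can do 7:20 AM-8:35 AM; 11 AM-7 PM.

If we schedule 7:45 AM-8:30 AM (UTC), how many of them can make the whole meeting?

1

Clara in UTC: 09:50-14:40, 15:15-19:00.
Lila in UTC: 08:10-13:10, 14:00-14:45, 16:30-19:00 (add 3h to convert from UTC-3).
Maria in UTC: 07:05-07:55, 10:50-13:10, 15:30-19:00 (add 5h to convert from UTC-5).
Sam in UTC: 09:00-19:00.
Yara in UTC: 07:20-08:35, 11:00-19:00.
Yara can make the full 07:45-08:30 slot — that's 1.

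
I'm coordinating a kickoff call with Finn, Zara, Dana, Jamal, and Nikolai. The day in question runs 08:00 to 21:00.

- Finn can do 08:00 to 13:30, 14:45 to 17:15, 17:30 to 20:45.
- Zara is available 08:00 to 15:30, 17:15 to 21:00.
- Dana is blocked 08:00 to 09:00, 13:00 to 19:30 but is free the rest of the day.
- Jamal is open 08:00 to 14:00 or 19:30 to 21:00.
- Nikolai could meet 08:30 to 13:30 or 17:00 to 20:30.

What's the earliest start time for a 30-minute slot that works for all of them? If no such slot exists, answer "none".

09:00

Finn free: 08:00-13:30, 14:45-17:15, 17:30-20:45.
Zara free: 08:00-15:30, 17:15-21:00.
Dana free: 09:00-13:00, 19:30-21:00 (invert busy blocks within the working day).
Jamal free: 08:00-14:00, 19:30-21:00.
Nikolai free: 08:30-13:30, 17:00-20:30.
Finn ∩ Zara: 08:00-13:30, 14:45-15:30, 17:30-20:45.
Finn ∩ Zara ∩ Dana: 09:00-13:00, 19:30-20:45.
Finn ∩ Zara ∩ Dana ∩ Jamal: 09:00-13:00, 19:30-20:45.
Finn ∩ Zara ∩ Dana ∩ Jamal ∩ Nikolai: 09:00-13:00, 19:30-20:30.
The first common window of at least 30 minutes is 09:00-13:00, so the earliest start is 09:00.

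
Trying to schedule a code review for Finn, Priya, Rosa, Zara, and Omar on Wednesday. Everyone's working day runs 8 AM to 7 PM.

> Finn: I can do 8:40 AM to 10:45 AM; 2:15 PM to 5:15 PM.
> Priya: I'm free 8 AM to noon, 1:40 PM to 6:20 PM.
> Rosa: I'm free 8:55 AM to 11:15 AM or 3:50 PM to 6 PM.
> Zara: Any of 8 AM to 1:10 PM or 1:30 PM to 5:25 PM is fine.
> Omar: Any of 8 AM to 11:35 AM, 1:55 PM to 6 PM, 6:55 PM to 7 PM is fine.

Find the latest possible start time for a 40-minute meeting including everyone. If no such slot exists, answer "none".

16:35

Finn ∩ Priya: 08:40-10:45, 14:15-17:15.
Finn ∩ Priya ∩ Rosa: 08:55-10:45, 15:50-17:15.
Finn ∩ Priya ∩ Rosa ∩ Zara: 08:55-10:45, 15:50-17:15.
Finn ∩ Priya ∩ Rosa ∩ Zara ∩ Omar: 08:55-10:45, 15:50-17:15.
The last common window of at least 40 minutes is 15:50-17:15; a 40-minute meeting can start as late as 16:35 and still end by 17:15.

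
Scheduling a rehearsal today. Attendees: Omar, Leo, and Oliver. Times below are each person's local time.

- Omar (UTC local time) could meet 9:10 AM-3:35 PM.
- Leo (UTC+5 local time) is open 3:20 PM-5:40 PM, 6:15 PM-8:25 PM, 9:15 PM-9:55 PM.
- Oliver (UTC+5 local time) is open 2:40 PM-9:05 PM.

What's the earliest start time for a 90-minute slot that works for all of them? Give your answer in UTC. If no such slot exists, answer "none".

Omar in UTC: 09:10-15:35.
Leo in UTC: 10:20-12:40, 13:15-15:25, 16:15-16:55 (subtract 5h to convert from UTC+5).
Oliver in UTC: 09:40-16:05 (subtract 5h to convert from UTC+5).
Omar ∩ Leo: 10:20-12:40, 13:15-15:25.
Omar ∩ Leo ∩ Oliver: 10:20-12:40, 13:15-15:25.
The first common window of at least 90 minutes is 10:20-12:40, so the earliest start is 10:20.

10:20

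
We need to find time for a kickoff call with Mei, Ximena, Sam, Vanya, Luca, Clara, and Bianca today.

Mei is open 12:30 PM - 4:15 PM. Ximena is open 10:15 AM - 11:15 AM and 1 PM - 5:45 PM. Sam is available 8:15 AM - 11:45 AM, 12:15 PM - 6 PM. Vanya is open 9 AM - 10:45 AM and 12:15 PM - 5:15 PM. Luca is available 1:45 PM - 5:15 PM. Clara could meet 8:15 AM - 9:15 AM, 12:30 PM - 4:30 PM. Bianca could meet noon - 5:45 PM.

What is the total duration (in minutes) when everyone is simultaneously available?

150

Mei ∩ Ximena: 13:00-16:15.
Mei ∩ Ximena ∩ Sam: 13:00-16:15.
Mei ∩ Ximena ∩ Sam ∩ Vanya: 13:00-16:15.
Mei ∩ Ximena ∩ Sam ∩ Vanya ∩ Luca: 13:45-16:15.
Mei ∩ Ximena ∩ Sam ∩ Vanya ∩ Luca ∩ Clara: 13:45-16:15.
Mei ∩ Ximena ∩ Sam ∩ Vanya ∩ Luca ∩ Clara ∩ Bianca: 13:45-16:15.
That's a single block of 150 minutes.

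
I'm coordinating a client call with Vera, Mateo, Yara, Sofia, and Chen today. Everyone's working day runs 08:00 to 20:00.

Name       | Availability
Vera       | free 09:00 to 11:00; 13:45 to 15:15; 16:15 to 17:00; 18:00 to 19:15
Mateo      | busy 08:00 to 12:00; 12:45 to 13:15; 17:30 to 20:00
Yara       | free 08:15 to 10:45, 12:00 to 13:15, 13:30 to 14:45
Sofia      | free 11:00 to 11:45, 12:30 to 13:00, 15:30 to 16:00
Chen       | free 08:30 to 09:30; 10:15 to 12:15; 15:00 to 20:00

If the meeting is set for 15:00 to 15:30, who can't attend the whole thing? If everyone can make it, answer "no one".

Sofia, Vera, Yara

Vera free: 09:00-11:00, 13:45-15:15, 16:15-17:00, 18:00-19:15.
Mateo free: 12:00-12:45, 13:15-17:30 (invert busy blocks within the working day).
Yara free: 08:15-10:45, 12:00-13:15, 13:30-14:45.
Sofia free: 11:00-11:45, 12:30-13:00, 15:30-16:00.
Chen free: 08:30-09:30, 10:15-12:15, 15:00-20:00.
Vera: not fully free for 15:00-15:30. Mateo: free for 15:00-15:30. Yara: not fully free for 15:00-15:30. Sofia: not fully free for 15:00-15:30. Chen: free for 15:00-15:30.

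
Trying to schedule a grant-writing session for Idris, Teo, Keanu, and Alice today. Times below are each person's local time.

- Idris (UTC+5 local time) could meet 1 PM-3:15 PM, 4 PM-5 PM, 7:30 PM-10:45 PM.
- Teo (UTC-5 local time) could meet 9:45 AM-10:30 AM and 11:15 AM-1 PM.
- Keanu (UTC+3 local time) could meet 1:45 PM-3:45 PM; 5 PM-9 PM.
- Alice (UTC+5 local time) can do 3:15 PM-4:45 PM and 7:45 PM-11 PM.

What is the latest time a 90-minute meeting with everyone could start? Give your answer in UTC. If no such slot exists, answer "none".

Idris in UTC: 08:00-10:15, 11:00-12:00, 14:30-17:45 (subtract 5h to convert from UTC+5).
Teo in UTC: 14:45-15:30, 16:15-18:00 (add 5h to convert from UTC-5).
Keanu in UTC: 10:45-12:45, 14:00-18:00 (subtract 3h to convert from UTC+3).
Alice in UTC: 10:15-11:45, 14:45-18:00 (subtract 5h to convert from UTC+5).
Idris ∩ Teo: 14:45-15:30, 16:15-17:45.
Idris ∩ Teo ∩ Keanu: 14:45-15:30, 16:15-17:45.
Idris ∩ Teo ∩ Keanu ∩ Alice: 14:45-15:30, 16:15-17:45.
So the common availability across everyone is 14:45-15:30, 16:15-17:45.
The last common window of at least 90 minutes is 16:15-17:45; a 90-minute meeting can start as late as 16:15 and still end by 17:45.

16:15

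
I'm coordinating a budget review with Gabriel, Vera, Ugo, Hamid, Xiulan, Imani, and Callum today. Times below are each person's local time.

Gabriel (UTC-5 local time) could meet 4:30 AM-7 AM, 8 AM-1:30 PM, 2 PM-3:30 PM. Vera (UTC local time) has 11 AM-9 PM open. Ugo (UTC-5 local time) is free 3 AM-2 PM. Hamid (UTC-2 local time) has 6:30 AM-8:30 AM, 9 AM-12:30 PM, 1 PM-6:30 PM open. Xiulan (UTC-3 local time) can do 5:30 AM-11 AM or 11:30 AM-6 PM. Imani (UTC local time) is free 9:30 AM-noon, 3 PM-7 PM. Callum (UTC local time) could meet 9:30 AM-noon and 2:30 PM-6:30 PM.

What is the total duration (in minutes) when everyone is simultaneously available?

270

Gabriel in UTC: 09:30-12:00, 13:00-18:30, 19:00-20:30 (add 5h to convert from UTC-5).
Vera in UTC: 11:00-21:00.
Ugo in UTC: 08:00-19:00 (add 5h to convert from UTC-5).
Hamid in UTC: 08:30-10:30, 11:00-14:30, 15:00-20:30 (add 2h to convert from UTC-2).
Xiulan in UTC: 08:30-14:00, 14:30-21:00 (add 3h to convert from UTC-3).
Imani in UTC: 09:30-12:00, 15:00-19:00.
Callum in UTC: 09:30-12:00, 14:30-18:30.
Gabriel ∩ Vera: 11:00-12:00, 13:00-18:30, 19:00-20:30.
Gabriel ∩ Vera ∩ Ugo: 11:00-12:00, 13:00-18:30.
Gabriel ∩ Vera ∩ Ugo ∩ Hamid: 11:00-12:00, 13:00-14:30, 15:00-18:30.
Gabriel ∩ Vera ∩ Ugo ∩ Hamid ∩ Xiulan: 11:00-12:00, 13:00-14:00, 15:00-18:30.
Gabriel ∩ Vera ∩ Ugo ∩ Hamid ∩ Xiulan ∩ Imani: 11:00-12:00, 15:00-18:30.
Gabriel ∩ Vera ∩ Ugo ∩ Hamid ∩ Xiulan ∩ Imani ∩ Callum: 11:00-12:00, 15:00-18:30.
So the common availability across everyone is 11:00-12:00, 15:00-18:30.
Summing the common windows: 60 + 210 = 270 minutes.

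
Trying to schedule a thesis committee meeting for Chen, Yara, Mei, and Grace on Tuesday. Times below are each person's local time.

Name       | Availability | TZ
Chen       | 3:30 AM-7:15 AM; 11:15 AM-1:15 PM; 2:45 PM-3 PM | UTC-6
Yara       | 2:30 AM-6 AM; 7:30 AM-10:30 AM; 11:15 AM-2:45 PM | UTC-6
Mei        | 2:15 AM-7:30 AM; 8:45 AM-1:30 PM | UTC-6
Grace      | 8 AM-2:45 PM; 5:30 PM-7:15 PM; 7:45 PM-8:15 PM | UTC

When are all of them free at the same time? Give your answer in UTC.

Chen in UTC: 09:30-13:15, 17:15-19:15, 20:45-21:00 (add 6h to convert from UTC-6).
Yara in UTC: 08:30-12:00, 13:30-16:30, 17:15-20:45 (add 6h to convert from UTC-6).
Mei in UTC: 08:15-13:30, 14:45-19:30 (add 6h to convert from UTC-6).
Grace in UTC: 08:00-14:45, 17:30-19:15, 19:45-20:15.
Chen ∩ Yara: 09:30-12:00, 17:15-19:15.
Chen ∩ Yara ∩ Mei: 09:30-12:00, 17:15-19:15.
Chen ∩ Yara ∩ Mei ∩ Grace: 09:30-12:00, 17:30-19:15.

09:30-12:00, 17:30-19:15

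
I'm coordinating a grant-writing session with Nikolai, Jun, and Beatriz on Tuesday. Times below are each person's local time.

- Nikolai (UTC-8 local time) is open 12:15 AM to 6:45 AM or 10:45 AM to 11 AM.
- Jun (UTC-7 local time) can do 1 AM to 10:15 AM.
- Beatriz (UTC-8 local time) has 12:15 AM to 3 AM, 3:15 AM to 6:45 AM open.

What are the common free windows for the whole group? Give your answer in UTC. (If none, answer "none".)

08:15-11:00, 11:15-14:45

Nikolai in UTC: 08:15-14:45, 18:45-19:00 (add 8h to convert from UTC-8).
Jun in UTC: 08:00-17:15 (add 7h to convert from UTC-7).
Beatriz in UTC: 08:15-11:00, 11:15-14:45 (add 8h to convert from UTC-8).
Nikolai ∩ Jun: 08:15-14:45.
Nikolai ∩ Jun ∩ Beatriz: 08:15-11:00, 11:15-14:45.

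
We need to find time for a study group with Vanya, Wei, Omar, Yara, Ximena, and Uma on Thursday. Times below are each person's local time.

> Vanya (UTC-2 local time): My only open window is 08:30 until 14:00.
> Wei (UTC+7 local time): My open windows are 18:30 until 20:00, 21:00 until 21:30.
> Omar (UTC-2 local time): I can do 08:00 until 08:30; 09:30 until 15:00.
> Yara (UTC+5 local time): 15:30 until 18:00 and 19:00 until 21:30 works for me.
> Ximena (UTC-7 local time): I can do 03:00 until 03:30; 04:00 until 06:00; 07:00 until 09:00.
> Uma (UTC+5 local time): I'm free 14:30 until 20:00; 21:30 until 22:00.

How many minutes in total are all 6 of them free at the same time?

120

Vanya in UTC: 10:30-16:00 (add 2h to convert from UTC-2).
Wei in UTC: 11:30-13:00, 14:00-14:30 (subtract 7h to convert from UTC+7).
Omar in UTC: 10:00-10:30, 11:30-17:00 (add 2h to convert from UTC-2).
Yara in UTC: 10:30-13:00, 14:00-16:30 (subtract 5h to convert from UTC+5).
Ximena in UTC: 10:00-10:30, 11:00-13:00, 14:00-16:00 (add 7h to convert from UTC-7).
Uma in UTC: 09:30-15:00, 16:30-17:00 (subtract 5h to convert from UTC+5).
Vanya ∩ Wei: 11:30-13:00, 14:00-14:30.
Vanya ∩ Wei ∩ Omar: 11:30-13:00, 14:00-14:30.
Vanya ∩ Wei ∩ Omar ∩ Yara: 11:30-13:00, 14:00-14:30.
Vanya ∩ Wei ∩ Omar ∩ Yara ∩ Ximena: 11:30-13:00, 14:00-14:30.
Vanya ∩ Wei ∩ Omar ∩ Yara ∩ Ximena ∩ Uma: 11:30-13:00, 14:00-14:30.
Those are the intersection windows.
Summing the common windows: 90 + 30 = 120 minutes.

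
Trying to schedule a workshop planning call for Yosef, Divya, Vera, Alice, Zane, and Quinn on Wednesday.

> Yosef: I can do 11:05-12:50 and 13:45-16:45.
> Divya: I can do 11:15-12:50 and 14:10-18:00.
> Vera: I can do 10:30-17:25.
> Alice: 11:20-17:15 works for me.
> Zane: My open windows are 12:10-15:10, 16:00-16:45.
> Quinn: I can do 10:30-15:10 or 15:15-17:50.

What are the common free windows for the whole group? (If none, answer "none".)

Yosef ∩ Divya: 11:15-12:50, 14:10-16:45.
Yosef ∩ Divya ∩ Vera: 11:15-12:50, 14:10-16:45.
Yosef ∩ Divya ∩ Vera ∩ Alice: 11:20-12:50, 14:10-16:45.
Yosef ∩ Divya ∩ Vera ∩ Alice ∩ Zane: 12:10-12:50, 14:10-15:10, 16:00-16:45.
Yosef ∩ Divya ∩ Vera ∩ Alice ∩ Zane ∩ Quinn: 12:10-12:50, 14:10-15:10, 16:00-16:45.

12:10-12:50, 14:10-15:10, 16:00-16:45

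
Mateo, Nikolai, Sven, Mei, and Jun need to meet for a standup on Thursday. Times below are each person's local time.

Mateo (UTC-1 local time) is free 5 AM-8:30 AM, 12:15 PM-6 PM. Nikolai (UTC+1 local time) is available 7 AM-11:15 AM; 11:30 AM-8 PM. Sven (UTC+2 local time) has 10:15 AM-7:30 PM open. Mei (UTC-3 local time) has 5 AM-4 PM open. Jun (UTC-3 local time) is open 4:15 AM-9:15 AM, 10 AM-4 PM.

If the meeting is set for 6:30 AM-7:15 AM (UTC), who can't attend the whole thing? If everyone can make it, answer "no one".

Mateo in UTC: 06:00-09:30, 13:15-19:00 (add 1h to convert from UTC-1).
Nikolai in UTC: 06:00-10:15, 10:30-19:00 (subtract 1h to convert from UTC+1).
Sven in UTC: 08:15-17:30 (subtract 2h to convert from UTC+2).
Mei in UTC: 08:00-19:00 (add 3h to convert from UTC-3).
Jun in UTC: 07:15-12:15, 13:00-19:00 (add 3h to convert from UTC-3).
Mateo: free for 06:30-07:15. Nikolai: free for 06:30-07:15. Sven: not fully free for 06:30-07:15. Mei: not fully free for 06:30-07:15. Jun: not fully free for 06:30-07:15.

Jun, Mei, Sven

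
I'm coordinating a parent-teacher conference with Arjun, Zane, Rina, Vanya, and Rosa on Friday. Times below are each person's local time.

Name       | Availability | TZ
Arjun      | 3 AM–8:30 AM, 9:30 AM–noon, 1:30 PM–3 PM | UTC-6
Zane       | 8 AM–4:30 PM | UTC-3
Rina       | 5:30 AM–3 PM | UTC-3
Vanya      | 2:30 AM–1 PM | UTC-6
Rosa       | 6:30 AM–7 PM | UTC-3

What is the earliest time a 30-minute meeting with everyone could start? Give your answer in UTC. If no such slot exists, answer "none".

Arjun in UTC: 09:00-14:30, 15:30-18:00, 19:30-21:00 (add 6h to convert from UTC-6).
Zane in UTC: 11:00-19:30 (add 3h to convert from UTC-3).
Rina in UTC: 08:30-18:00 (add 3h to convert from UTC-3).
Vanya in UTC: 08:30-19:00 (add 6h to convert from UTC-6).
Rosa in UTC: 09:30-22:00 (add 3h to convert from UTC-3).
Arjun ∩ Zane: 11:00-14:30, 15:30-18:00.
Arjun ∩ Zane ∩ Rina: 11:00-14:30, 15:30-18:00.
Arjun ∩ Zane ∩ Rina ∩ Vanya: 11:00-14:30, 15:30-18:00.
Arjun ∩ Zane ∩ Rina ∩ Vanya ∩ Rosa: 11:00-14:30, 15:30-18:00.
Those are the intersection windows.
The first common window of at least 30 minutes is 11:00-14:30, so the earliest start is 11:00.

11:00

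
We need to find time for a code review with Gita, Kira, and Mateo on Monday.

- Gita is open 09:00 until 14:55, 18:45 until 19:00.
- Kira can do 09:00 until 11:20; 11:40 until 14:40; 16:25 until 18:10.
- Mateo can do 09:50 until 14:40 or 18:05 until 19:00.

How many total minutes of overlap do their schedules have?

Gita ∩ Kira: 09:00-11:20, 11:40-14:40.
Gita ∩ Kira ∩ Mateo: 09:50-11:20, 11:40-14:40.
Summing the common windows: 90 + 180 = 270 minutes.

270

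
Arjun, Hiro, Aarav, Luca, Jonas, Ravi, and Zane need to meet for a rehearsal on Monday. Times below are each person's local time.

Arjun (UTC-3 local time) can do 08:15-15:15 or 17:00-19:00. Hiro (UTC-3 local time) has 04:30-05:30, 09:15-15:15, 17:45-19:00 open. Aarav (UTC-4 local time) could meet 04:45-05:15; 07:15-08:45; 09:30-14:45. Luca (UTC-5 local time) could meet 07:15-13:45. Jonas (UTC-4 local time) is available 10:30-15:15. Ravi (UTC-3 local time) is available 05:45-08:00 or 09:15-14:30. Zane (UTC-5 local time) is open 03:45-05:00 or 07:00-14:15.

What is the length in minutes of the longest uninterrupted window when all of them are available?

Arjun in UTC: 11:15-18:15, 20:00-22:00 (add 3h to convert from UTC-3).
Hiro in UTC: 07:30-08:30, 12:15-18:15, 20:45-22:00 (add 3h to convert from UTC-3).
Aarav in UTC: 08:45-09:15, 11:15-12:45, 13:30-18:45 (add 4h to convert from UTC-4).
Luca in UTC: 12:15-18:45 (add 5h to convert from UTC-5).
Jonas in UTC: 14:30-19:15 (add 4h to convert from UTC-4).
Ravi in UTC: 08:45-11:00, 12:15-17:30 (add 3h to convert from UTC-3).
Zane in UTC: 08:45-10:00, 12:00-19:15 (add 5h to convert from UTC-5).
Arjun ∩ Hiro: 12:15-18:15, 20:45-22:00.
Arjun ∩ Hiro ∩ Aarav: 12:15-12:45, 13:30-18:15.
Arjun ∩ Hiro ∩ Aarav ∩ Luca: 12:15-12:45, 13:30-18:15.
Arjun ∩ Hiro ∩ Aarav ∩ Luca ∩ Jonas: 14:30-18:15.
Arjun ∩ Hiro ∩ Aarav ∩ Luca ∩ Jonas ∩ Ravi: 14:30-17:30.
Arjun ∩ Hiro ∩ Aarav ∩ Luca ∩ Jonas ∩ Ravi ∩ Zane: 14:30-17:30.
The longest is 14:30-17:30 at 180 minutes.

180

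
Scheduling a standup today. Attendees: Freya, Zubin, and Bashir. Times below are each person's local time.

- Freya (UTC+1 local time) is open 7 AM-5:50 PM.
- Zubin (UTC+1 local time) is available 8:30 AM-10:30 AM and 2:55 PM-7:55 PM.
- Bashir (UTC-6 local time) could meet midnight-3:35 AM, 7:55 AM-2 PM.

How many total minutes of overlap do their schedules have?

295

Freya in UTC: 06:00-16:50 (subtract 1h to convert from UTC+1).
Zubin in UTC: 07:30-09:30, 13:55-18:55 (subtract 1h to convert from UTC+1).
Bashir in UTC: 06:00-09:35, 13:55-20:00 (add 6h to convert from UTC-6).
Freya ∩ Zubin: 07:30-09:30, 13:55-16:50.
Freya ∩ Zubin ∩ Bashir: 07:30-09:30, 13:55-16:50.
Summing the common windows: 120 + 175 = 295 minutes.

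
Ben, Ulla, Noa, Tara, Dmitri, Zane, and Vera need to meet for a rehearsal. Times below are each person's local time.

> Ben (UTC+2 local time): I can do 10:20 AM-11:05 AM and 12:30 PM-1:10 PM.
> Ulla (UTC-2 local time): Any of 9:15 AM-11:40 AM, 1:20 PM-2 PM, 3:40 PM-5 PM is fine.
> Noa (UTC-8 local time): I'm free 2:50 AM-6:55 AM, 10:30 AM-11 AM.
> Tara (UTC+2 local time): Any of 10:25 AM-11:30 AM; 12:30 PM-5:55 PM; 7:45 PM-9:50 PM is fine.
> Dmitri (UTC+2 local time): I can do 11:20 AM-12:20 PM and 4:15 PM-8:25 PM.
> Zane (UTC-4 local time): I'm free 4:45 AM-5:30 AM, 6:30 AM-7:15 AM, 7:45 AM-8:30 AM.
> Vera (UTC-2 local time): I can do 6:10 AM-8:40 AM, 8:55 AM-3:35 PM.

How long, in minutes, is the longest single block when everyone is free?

0

Ben in UTC: 08:20-09:05, 10:30-11:10 (subtract 2h to convert from UTC+2).
Ulla in UTC: 11:15-13:40, 15:20-16:00, 17:40-19:00 (add 2h to convert from UTC-2).
Noa in UTC: 10:50-14:55, 18:30-19:00 (add 8h to convert from UTC-8).
Tara in UTC: 08:25-09:30, 10:30-15:55, 17:45-19:50 (subtract 2h to convert from UTC+2).
Dmitri in UTC: 09:20-10:20, 14:15-18:25 (subtract 2h to convert from UTC+2).
Zane in UTC: 08:45-09:30, 10:30-11:15, 11:45-12:30 (add 4h to convert from UTC-4).
Vera in UTC: 08:10-10:40, 10:55-17:35 (add 2h to convert from UTC-2).
Ben ∩ Ulla: ∅.
Ben ∩ Ulla ∩ Noa: ∅.
Ben ∩ Ulla ∩ Noa ∩ Tara: ∅.
Ben ∩ Ulla ∩ Noa ∩ Tara ∩ Dmitri: ∅.
Ben ∩ Ulla ∩ Noa ∩ Tara ∩ Dmitri ∩ Zane: ∅.
Ben ∩ Ulla ∩ Noa ∩ Tara ∩ Dmitri ∩ Zane ∩ Vera: ∅.
There is no time when everyone is free.
No common window exists, so the longest block is 0 minutes.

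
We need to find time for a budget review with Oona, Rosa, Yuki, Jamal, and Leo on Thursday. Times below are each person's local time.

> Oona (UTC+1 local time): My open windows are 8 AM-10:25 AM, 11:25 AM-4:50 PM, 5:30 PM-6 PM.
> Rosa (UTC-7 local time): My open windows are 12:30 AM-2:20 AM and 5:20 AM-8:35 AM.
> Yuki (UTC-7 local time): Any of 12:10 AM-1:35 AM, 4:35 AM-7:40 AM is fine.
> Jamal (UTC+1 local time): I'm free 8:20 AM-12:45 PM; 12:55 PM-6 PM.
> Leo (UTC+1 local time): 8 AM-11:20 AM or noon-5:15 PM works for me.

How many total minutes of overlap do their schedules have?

205

Oona in UTC: 07:00-09:25, 10:25-15:50, 16:30-17:00 (subtract 1h to convert from UTC+1).
Rosa in UTC: 07:30-09:20, 12:20-15:35 (add 7h to convert from UTC-7).
Yuki in UTC: 07:10-08:35, 11:35-14:40 (add 7h to convert from UTC-7).
Jamal in UTC: 07:20-11:45, 11:55-17:00 (subtract 1h to convert from UTC+1).
Leo in UTC: 07:00-10:20, 11:00-16:15 (subtract 1h to convert from UTC+1).
Oona ∩ Rosa: 07:30-09:20, 12:20-15:35.
Oona ∩ Rosa ∩ Yuki: 07:30-08:35, 12:20-14:40.
Oona ∩ Rosa ∩ Yuki ∩ Jamal: 07:30-08:35, 12:20-14:40.
Oona ∩ Rosa ∩ Yuki ∩ Jamal ∩ Leo: 07:30-08:35, 12:20-14:40.
So the common availability across everyone is 07:30-08:35, 12:20-14:40.
Summing the common windows: 65 + 140 = 205 minutes.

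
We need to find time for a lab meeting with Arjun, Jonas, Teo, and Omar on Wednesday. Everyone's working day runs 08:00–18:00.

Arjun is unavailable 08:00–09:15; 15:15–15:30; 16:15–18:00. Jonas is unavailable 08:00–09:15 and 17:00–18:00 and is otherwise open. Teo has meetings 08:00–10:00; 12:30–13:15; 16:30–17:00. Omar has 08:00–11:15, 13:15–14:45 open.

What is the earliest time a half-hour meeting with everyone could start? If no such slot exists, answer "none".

Arjun free: 09:15-15:15, 15:30-16:15 (invert busy blocks within the working day).
Jonas free: 09:15-17:00 (invert busy blocks within the working day).
Teo free: 10:00-12:30, 13:15-16:30, 17:00-18:00 (invert busy blocks within the working day).
Omar free: 08:00-11:15, 13:15-14:45.
Arjun ∩ Jonas: 09:15-15:15, 15:30-16:15.
Arjun ∩ Jonas ∩ Teo: 10:00-12:30, 13:15-15:15, 15:30-16:15.
Arjun ∩ Jonas ∩ Teo ∩ Omar: 10:00-11:15, 13:15-14:45.
The first common window of at least 30 minutes is 10:00-11:15, so the earliest start is 10:00.

10:00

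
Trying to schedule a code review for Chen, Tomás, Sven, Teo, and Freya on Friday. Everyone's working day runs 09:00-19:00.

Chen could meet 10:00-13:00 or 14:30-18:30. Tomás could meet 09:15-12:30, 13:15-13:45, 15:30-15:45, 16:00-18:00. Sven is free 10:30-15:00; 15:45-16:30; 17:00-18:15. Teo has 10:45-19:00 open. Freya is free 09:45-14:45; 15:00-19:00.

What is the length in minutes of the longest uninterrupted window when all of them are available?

Chen ∩ Tomás: 10:00-12:30, 15:30-15:45, 16:00-18:00.
Chen ∩ Tomás ∩ Sven: 10:30-12:30, 16:00-16:30, 17:00-18:00.
Chen ∩ Tomás ∩ Sven ∩ Teo: 10:45-12:30, 16:00-16:30, 17:00-18:00.
Chen ∩ Tomás ∩ Sven ∩ Teo ∩ Freya: 10:45-12:30, 16:00-16:30, 17:00-18:00.
Those are the intersection windows.
The longest is 10:45-12:30 at 105 minutes.

105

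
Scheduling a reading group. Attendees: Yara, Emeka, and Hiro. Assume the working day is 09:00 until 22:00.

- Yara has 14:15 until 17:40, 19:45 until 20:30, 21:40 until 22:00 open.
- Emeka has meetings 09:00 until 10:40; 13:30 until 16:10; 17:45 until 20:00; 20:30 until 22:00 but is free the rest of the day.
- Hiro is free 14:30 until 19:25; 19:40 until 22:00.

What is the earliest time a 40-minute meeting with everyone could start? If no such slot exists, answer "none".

16:10

Yara free: 14:15-17:40, 19:45-20:30, 21:40-22:00.
Emeka free: 10:40-13:30, 16:10-17:45, 20:00-20:30 (invert busy blocks within the working day).
Hiro free: 14:30-19:25, 19:40-22:00.
Yara ∩ Emeka: 16:10-17:40, 20:00-20:30.
Yara ∩ Emeka ∩ Hiro: 16:10-17:40, 20:00-20:30.
The first common window of at least 40 minutes is 16:10-17:40, so the earliest start is 16:10.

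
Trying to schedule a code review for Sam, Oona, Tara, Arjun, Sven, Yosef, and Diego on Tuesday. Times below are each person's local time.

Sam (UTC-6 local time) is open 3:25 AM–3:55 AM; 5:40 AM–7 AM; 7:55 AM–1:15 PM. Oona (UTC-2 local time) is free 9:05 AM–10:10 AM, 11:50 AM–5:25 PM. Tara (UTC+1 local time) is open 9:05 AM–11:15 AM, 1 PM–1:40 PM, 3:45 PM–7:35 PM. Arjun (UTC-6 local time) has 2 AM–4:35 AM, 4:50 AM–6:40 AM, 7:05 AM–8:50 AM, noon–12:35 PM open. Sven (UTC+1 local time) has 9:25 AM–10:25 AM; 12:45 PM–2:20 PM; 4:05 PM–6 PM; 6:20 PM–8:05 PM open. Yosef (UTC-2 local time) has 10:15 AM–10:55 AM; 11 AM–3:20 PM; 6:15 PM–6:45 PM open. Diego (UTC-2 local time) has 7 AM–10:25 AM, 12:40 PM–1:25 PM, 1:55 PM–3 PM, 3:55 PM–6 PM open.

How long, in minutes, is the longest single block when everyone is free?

Sam in UTC: 09:25-09:55, 11:40-13:00, 13:55-19:15 (add 6h to convert from UTC-6).
Oona in UTC: 11:05-12:10, 13:50-19:25 (add 2h to convert from UTC-2).
Tara in UTC: 08:05-10:15, 12:00-12:40, 14:45-18:35 (subtract 1h to convert from UTC+1).
Arjun in UTC: 08:00-10:35, 10:50-12:40, 13:05-14:50, 18:00-18:35 (add 6h to convert from UTC-6).
Sven in UTC: 08:25-09:25, 11:45-13:20, 15:05-17:00, 17:20-19:05 (subtract 1h to convert from UTC+1).
Yosef in UTC: 12:15-12:55, 13:00-17:20, 20:15-20:45 (add 2h to convert from UTC-2).
Diego in UTC: 09:00-12:25, 14:40-15:25, 15:55-17:00, 17:55-20:00 (add 2h to convert from UTC-2).
Sam ∩ Oona: 11:40-12:10, 13:55-19:15.
Sam ∩ Oona ∩ Tara: 12:00-12:10, 14:45-18:35.
Sam ∩ Oona ∩ Tara ∩ Arjun: 12:00-12:10, 14:45-14:50, 18:00-18:35.
Sam ∩ Oona ∩ Tara ∩ Arjun ∩ Sven: 12:00-12:10, 18:00-18:35.
Sam ∩ Oona ∩ Tara ∩ Arjun ∩ Sven ∩ Yosef: ∅.
Sam ∩ Oona ∩ Tara ∩ Arjun ∩ Sven ∩ Yosef ∩ Diego: ∅.
There is no time when everyone is free.
No common window exists, so the longest block is 0 minutes.

0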